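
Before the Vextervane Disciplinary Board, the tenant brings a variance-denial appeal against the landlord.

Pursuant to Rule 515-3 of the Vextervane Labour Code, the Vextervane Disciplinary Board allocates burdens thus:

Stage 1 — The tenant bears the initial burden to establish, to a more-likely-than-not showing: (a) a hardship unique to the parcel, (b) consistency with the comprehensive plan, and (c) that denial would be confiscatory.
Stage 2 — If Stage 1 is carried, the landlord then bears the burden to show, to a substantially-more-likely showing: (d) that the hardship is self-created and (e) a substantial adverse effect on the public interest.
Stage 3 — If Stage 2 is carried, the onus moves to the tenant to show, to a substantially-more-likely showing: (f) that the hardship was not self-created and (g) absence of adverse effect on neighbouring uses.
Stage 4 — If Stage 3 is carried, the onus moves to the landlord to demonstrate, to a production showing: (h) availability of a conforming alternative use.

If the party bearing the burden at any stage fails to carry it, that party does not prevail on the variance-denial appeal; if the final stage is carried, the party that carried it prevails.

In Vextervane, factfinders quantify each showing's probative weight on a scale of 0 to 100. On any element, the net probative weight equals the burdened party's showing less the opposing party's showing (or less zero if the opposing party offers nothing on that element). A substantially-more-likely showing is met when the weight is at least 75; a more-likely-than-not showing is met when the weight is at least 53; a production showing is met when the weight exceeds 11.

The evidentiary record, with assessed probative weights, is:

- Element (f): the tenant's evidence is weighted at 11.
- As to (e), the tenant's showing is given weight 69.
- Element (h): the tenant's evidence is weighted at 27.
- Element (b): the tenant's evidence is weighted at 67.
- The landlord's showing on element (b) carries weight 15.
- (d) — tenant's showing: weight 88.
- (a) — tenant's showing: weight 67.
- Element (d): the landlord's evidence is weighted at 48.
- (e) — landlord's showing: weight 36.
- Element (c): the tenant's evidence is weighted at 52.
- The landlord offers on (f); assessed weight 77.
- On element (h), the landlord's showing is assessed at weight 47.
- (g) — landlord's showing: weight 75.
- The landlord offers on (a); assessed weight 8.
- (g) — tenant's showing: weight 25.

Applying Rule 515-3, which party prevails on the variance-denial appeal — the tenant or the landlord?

Stage 1 (tenant, a more-likely-than-not showing, weight is at least 53): (a) net 67−8=59 ≥ 53 — meets; (b) net 67−15=52 < 53 — fails; (c) 52 < 53 — fails.
  Stage 1 not carried; the tenant fails its burden.
The landlord prevails.

landlord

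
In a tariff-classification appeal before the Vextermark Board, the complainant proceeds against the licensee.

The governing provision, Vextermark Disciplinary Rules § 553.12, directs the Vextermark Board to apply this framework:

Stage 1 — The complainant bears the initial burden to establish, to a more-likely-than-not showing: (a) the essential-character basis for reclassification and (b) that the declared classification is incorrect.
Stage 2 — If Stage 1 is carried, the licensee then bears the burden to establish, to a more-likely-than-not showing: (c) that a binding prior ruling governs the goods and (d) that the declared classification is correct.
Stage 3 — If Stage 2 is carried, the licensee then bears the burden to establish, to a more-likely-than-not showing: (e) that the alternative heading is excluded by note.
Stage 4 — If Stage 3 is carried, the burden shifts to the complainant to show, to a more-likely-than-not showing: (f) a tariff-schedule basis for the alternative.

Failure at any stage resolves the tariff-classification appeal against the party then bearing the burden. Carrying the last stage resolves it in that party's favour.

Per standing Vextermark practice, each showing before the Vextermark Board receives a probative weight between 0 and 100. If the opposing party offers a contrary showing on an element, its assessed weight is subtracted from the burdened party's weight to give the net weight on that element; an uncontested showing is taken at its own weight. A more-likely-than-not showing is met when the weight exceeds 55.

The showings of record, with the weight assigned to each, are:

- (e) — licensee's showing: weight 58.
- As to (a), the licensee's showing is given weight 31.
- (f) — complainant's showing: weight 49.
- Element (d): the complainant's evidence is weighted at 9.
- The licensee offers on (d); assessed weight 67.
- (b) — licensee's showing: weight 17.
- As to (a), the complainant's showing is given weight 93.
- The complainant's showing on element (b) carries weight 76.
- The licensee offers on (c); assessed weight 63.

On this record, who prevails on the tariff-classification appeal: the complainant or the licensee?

licensee

Stage 1 (complainant, a more-likely-than-not showing, weight exceeds 55): (a) net 93−31=62 > 55 — meets; (b) net 76−17=59 > 55 — meets.
  All elements met. The burden passes to the licensee.
Stage 2 (licensee, a more-likely-than-not showing, weight exceeds 55): (c) 63 > 55 — meets; (d) net 67−9=58 > 55 — meets.
  Stage 2 carried; the burden remains with the licensee.
Stage 3 (licensee, a more-likely-than-not showing, weight exceeds 55): (e) 58 > 55 — meets.
  The licensee carries Stage 3; the complainant now bears the burden.
Stage 4 (complainant, a more-likely-than-not showing, weight exceeds 55): (f) 49 ≤ 55 — fails.
  Not every element is met, so the complainant fails to carry Stage 4.
So the licensee prevails.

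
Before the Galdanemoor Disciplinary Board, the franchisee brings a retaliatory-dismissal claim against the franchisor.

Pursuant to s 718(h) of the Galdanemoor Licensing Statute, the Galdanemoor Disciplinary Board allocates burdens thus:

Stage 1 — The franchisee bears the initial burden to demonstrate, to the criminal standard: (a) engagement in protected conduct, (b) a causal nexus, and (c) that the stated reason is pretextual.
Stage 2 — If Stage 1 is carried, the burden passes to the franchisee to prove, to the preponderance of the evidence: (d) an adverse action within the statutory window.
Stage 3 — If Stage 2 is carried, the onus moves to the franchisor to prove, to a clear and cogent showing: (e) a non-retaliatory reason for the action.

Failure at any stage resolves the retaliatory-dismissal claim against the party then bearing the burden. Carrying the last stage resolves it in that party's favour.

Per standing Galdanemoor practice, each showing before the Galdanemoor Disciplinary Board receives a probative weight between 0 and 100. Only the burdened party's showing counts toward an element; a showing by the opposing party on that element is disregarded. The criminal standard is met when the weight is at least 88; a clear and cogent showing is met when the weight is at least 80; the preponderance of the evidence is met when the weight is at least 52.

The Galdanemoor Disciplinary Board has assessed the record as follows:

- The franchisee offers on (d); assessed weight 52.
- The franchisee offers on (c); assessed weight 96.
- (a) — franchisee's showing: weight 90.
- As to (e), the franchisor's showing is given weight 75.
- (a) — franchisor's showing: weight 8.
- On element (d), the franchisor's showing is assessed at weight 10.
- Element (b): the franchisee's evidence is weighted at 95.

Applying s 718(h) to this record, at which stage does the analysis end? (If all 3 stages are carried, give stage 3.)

stage 3

At Stage 1 the franchisee must meet the criminal standard (weight is at least 88): on (a) the weight is 90 (the franchisor's 8 is given no effect), ≥ 88, so (a) meets the standard; on (b) the weight is 95, which does reach 88, so (b) meets the standard; on (c) the weight is 96, ≥ 88, so (c) meets the standard.
  Stage 1 is satisfied; the franchisee continues to bear the burden.
At Stage 2 the franchisee must meet the preponderance of the evidence (weight is at least 52): on (d) the weight is 52 (the franchisor's 10 is given no effect), ≥ 52, so (d) meets the standard.
  The franchisee carries Stage 2; the franchisor now bears the burden.
At Stage 3 the franchisor must meet a clear and cogent showing (weight is at least 80): on (e) the weight is 75, which does not reach 80, so (e) does not meet the standard.
  Not every element is met, so the franchisor fails to carry Stage 3.
The analysis ends at Stage 3; the franchisee prevails.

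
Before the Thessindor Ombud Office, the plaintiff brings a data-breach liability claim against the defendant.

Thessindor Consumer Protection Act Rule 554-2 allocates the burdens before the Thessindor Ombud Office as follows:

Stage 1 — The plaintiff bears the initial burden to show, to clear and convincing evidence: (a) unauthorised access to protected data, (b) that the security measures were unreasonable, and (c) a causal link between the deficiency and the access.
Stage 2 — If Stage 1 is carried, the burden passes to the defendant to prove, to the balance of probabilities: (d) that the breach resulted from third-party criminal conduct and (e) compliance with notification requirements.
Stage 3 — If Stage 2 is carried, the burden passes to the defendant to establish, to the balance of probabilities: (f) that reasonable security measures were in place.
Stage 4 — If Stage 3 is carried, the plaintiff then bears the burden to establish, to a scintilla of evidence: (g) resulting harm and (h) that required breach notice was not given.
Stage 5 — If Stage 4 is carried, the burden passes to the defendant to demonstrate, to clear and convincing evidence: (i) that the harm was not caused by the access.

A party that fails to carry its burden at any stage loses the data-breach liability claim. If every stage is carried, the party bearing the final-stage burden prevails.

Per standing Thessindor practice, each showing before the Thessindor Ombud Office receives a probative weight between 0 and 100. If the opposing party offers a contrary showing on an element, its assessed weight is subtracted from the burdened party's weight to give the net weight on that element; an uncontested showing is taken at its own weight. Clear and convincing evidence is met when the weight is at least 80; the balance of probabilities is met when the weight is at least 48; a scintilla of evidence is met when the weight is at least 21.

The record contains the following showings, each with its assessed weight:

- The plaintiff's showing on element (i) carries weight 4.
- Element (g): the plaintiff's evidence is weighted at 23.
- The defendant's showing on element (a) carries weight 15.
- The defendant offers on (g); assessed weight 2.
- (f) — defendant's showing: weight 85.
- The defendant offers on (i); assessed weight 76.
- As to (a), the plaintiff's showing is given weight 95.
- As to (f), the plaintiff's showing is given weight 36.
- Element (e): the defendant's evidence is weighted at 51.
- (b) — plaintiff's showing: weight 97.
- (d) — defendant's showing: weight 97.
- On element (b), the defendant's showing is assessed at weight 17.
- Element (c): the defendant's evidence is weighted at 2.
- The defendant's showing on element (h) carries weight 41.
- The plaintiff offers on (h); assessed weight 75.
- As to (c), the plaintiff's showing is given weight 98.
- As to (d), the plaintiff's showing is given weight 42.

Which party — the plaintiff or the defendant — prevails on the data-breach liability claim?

Stage 1 — burden on plaintiff; standard: clear and convincing evidence (weight is at least 80).
    (a): 95 − 15 = 80 ≥ 80 [met]
    (b): 97 − 17 = 80 ≥ 80 [met]
    (c): 98 − 2 = 96 ≥ 80 [met]
  The plaintiff carries Stage 1; the defendant now bears the burden.
Stage 2 — burden on defendant; standard: the balance of probabilities (weight is at least 48).
    (d): 97 − 42 = 55 ≥ 48 [met]
    (e): 51 ≥ 48 [met]
  Stage 2 carried; the burden remains with the defendant.
Stage 3 — burden on defendant; standard: the balance of probabilities (weight is at least 48).
    (f): 85 − 36 = 49 ≥ 48 [met]
  Stage 3 is satisfied; the onus moves to the plaintiff.
Stage 4 — burden on plaintiff; standard: a scintilla of evidence (weight is at least 21).
    (g): 23 − 2 = 21 ≥ 21 [met]
    (h): 75 − 41 = 34 ≥ 21 [met]
  All elements met. The burden passes to the defendant.
Stage 5 — burden on defendant; standard: clear and convincing evidence (weight is at least 80).
    (i): 76 − 4 = 72 < 80 [not met]
  The defendant does not carry Stage 5.
The analysis ends at Stage 5; the plaintiff prevails.

plaintiff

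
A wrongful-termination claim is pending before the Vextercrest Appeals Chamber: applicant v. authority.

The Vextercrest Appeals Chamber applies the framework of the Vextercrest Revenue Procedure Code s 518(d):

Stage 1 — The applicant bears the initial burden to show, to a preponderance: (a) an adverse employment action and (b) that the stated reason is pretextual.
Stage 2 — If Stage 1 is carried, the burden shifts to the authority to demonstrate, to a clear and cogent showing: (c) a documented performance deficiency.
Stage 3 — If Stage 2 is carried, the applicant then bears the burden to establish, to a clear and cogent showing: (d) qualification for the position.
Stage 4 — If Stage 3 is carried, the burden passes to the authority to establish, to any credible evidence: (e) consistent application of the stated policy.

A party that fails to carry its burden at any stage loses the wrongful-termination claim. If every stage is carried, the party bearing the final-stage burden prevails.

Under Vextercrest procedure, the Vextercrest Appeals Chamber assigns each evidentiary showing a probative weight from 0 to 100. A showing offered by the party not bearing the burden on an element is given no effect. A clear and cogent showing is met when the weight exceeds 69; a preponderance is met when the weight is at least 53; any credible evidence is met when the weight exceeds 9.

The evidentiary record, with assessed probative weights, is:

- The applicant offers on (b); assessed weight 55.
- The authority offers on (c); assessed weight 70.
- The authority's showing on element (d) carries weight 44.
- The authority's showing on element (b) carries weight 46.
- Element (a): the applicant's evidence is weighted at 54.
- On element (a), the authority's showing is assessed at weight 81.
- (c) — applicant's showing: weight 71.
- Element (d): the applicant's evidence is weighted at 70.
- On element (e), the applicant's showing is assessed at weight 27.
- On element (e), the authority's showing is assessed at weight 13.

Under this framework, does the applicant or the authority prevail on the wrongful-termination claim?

Stage 1 — burden on applicant; standard: a preponderance (weight is at least 53).
    (a): 54 (authority's 81 disregarded) ≥ 53 [met]
    (b): 55 (authority's 46 disregarded) ≥ 53 [met]
  The applicant carries Stage 1; the authority now bears the burden.
Stage 2 — burden on authority; standard: a clear and cogent showing (weight exceeds 69).
    (c): 70 (applicant's 71 disregarded) > 69 [met]
  Stage 2 carried; the burden shifts to the applicant.
Stage 3 — burden on applicant; standard: a clear and cogent showing (weight exceeds 69).
    (d): 70 (authority's 44 disregarded) > 69 [met]
  All elements met. The burden passes to the authority.
Stage 4 — burden on authority; standard: any credible evidence (weight exceeds 9).
    (e): 13 (applicant's 27 disregarded) > 9 [met]
  All elements met at the final stage.
With every stage satisfied, the authority prevails.

authority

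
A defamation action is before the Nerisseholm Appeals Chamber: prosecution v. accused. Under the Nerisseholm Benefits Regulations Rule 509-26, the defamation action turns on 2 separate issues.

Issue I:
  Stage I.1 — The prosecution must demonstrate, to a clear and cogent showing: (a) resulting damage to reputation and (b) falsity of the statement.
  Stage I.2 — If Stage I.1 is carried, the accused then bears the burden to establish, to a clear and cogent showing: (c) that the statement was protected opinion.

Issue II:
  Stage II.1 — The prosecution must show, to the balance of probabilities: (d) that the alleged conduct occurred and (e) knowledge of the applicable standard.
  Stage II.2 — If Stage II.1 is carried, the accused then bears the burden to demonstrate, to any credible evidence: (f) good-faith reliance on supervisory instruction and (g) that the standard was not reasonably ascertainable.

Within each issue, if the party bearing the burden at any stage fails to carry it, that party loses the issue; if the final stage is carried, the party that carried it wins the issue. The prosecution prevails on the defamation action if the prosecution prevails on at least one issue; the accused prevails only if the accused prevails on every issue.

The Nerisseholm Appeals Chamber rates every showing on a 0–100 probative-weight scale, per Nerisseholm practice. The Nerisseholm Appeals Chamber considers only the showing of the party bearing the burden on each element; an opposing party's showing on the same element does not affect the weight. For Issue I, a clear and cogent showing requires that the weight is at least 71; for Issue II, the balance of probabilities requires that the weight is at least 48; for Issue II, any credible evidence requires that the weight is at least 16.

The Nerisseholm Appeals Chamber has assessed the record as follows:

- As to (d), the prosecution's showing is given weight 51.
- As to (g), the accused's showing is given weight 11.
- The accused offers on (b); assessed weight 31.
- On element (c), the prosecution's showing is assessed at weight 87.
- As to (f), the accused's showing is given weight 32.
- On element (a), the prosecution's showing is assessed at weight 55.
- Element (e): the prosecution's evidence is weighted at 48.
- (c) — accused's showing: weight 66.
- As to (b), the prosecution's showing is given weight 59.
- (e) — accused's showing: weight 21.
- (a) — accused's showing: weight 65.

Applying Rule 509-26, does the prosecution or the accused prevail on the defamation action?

— Issue I —
Stage I.1 — burden on prosecution; standard: a clear and cogent showing (weight is at least 71).
    (a): 55 (accused's 65 disregarded) < 71 [not met]
    (b): 59 (accused's 31 disregarded) < 71 [not met]
  Not every element is met, so the prosecution fails to carry Stage I.1.
The accused prevails on this issue.
— Issue II —
Stage II.1 — burden on prosecution; standard: the balance of probabilities (weight is at least 48).
    (d): 51 ≥ 48 [met]
    (e): 48 (accused's 21 disregarded) ≥ 48 [met]
  All elements met. The burden passes to the accused.
Stage II.2 — burden on accused; standard: any credible evidence (weight is at least 16).
    (f): 32 ≥ 16 [met]
    (g): 11 < 16 [not met]
  Not every element is met, so the accused fails to carry Stage II.2.
The analysis ends at Stage II.2; the prosecution prevails on this issue.
Per-issue: Issue I → accused; Issue II → prosecution. The prosecution must prevail on at least one issue; overall, the prosecution prevails.

prosecution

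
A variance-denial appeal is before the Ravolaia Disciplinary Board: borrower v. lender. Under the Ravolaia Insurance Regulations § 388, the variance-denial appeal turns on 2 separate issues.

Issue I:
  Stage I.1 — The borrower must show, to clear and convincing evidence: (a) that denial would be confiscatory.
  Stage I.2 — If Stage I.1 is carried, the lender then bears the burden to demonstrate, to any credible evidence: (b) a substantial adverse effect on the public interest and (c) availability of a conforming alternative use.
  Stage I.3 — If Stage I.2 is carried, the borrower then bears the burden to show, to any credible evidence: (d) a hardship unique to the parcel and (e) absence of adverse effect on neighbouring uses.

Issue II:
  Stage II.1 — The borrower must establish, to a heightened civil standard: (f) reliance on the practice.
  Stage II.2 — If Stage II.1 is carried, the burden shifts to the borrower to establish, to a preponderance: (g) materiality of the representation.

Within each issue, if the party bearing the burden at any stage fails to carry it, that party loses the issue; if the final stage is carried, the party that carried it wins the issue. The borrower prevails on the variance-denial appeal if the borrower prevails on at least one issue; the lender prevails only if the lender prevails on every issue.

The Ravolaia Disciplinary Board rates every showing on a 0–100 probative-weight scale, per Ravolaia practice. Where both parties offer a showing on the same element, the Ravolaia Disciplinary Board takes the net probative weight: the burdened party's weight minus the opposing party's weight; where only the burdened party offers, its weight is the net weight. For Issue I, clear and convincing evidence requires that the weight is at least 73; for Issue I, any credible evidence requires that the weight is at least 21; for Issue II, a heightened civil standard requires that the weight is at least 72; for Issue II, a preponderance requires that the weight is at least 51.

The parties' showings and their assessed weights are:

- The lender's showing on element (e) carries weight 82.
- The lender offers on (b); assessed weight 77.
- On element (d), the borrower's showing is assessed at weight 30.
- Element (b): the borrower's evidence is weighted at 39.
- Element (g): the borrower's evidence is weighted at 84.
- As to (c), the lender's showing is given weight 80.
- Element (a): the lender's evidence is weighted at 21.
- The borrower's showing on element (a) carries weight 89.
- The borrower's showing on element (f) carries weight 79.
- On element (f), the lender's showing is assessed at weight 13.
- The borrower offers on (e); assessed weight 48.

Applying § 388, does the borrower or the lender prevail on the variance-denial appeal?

— Issue I —
Stage I.1 — burden on borrower; standard: clear and convincing evidence (weight is at least 73).
    (a): 89 − 21 = 68 < 73 [not met]
  Stage I.1 not carried; the borrower fails its burden.
So the lender prevails on this issue.
— Issue II —
At Stage II.1 the borrower must meet a heightened civil standard (weight is at least 72): on (f) the weight is 79 less the opposing 13 gives net 66, which does not reach 72, so (f) does not meet the standard.
  The borrower does not carry Stage II.1.
The lender prevails on this issue.
Per-issue: Issue I → lender; Issue II → lender. The borrower must prevail on at least one issue; overall, the lender prevails.

lender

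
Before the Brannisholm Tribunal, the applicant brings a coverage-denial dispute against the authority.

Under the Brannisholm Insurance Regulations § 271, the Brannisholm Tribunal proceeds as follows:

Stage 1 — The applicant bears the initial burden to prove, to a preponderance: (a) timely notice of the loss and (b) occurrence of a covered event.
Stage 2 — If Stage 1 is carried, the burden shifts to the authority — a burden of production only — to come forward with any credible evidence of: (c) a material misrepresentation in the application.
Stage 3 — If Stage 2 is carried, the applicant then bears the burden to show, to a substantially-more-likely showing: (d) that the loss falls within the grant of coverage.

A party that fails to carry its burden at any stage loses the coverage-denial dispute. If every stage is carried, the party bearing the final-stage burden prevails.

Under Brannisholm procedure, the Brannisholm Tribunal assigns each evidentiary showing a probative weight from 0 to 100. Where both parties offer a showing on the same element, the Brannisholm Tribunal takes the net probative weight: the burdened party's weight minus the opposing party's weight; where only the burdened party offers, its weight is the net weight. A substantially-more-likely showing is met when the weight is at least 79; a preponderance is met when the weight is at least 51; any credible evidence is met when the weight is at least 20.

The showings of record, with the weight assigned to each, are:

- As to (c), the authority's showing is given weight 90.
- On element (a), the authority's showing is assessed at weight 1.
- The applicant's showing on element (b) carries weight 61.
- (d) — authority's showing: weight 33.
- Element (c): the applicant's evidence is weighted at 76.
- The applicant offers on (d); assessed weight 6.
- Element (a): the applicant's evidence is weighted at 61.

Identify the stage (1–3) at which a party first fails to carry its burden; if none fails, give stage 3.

At Stage 1 the applicant must meet a preponderance (weight is at least 51): on (a) the weight is 61 less the opposing 1 gives net 60, ≥ 51, so (a) meets the standard; on (b) the weight is 61, ≥ 51, so (b) meets the standard.
  All elements met. The burden passes to the authority.
At Stage 2 the authority must meet any credible evidence (weight is at least 20): on (c) the weight is 90 less the opposing 76 gives net 14, < 20, so (c) does not meet the standard.
  Stage 2 not carried; the authority fails its burden.
So the applicant prevails.

stage 2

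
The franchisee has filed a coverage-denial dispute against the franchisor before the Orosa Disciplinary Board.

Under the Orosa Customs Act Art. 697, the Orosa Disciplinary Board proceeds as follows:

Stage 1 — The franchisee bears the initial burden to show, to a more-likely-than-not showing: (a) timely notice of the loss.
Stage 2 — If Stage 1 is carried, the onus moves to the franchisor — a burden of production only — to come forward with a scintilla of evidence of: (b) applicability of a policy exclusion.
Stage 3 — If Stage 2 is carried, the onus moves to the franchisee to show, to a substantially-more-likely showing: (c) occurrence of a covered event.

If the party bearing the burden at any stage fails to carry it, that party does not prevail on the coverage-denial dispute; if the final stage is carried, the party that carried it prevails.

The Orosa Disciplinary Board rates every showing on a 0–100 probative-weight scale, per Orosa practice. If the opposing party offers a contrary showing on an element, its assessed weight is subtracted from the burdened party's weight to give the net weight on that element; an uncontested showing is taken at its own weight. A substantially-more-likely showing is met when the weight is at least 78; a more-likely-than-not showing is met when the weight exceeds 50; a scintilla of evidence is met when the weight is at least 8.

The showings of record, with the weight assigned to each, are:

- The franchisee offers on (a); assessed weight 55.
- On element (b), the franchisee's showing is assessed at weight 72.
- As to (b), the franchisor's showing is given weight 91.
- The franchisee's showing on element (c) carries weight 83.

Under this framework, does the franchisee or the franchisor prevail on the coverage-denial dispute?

franchisee

Stage 1 — burden on franchisee; standard: a more-likely-than-not showing (weight exceeds 50).
    (a): 55 > 50 [met]
  The franchisee carries Stage 1; the franchisor now bears the burden.
Stage 2 — burden on franchisor; standard: a scintilla of evidence (weight is at least 8).
    (b): 91 − 72 = 19 ≥ 8 [met]
  Stage 2 is satisfied; the onus moves to the franchisee.
Stage 3 — burden on franchisee; standard: a substantially-more-likely showing (weight is at least 78).
    (c): 83 ≥ 78 [met]
  The franchisee carries the last stage.
All stages carried — the franchisee prevails.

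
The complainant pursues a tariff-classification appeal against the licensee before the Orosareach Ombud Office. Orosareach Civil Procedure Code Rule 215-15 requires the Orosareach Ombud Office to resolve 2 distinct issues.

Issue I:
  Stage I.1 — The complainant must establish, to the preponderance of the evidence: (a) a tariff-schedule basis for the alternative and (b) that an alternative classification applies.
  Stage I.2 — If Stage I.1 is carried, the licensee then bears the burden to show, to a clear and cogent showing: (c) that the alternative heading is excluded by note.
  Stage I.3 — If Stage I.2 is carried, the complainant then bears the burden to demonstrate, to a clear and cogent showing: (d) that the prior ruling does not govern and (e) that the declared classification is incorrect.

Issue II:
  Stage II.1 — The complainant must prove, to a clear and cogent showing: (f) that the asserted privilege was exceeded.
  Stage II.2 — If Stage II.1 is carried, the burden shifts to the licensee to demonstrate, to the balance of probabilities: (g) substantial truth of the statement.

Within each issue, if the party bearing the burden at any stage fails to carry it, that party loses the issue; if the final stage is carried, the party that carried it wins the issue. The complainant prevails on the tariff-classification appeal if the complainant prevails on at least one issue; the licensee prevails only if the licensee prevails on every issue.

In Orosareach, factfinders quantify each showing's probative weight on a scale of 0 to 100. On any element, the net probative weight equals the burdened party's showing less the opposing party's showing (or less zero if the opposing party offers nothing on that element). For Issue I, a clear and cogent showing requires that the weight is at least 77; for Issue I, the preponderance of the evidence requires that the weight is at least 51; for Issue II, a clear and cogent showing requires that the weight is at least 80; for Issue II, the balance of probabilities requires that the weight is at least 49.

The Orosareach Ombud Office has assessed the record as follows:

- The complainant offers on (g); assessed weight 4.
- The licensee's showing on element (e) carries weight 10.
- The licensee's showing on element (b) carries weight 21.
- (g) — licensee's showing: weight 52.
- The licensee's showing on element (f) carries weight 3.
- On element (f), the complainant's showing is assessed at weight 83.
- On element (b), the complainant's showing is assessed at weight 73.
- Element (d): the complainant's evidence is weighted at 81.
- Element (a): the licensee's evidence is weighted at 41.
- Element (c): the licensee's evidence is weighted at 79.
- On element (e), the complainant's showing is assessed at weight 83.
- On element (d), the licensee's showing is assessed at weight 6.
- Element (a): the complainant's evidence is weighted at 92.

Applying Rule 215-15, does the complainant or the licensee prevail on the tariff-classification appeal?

complainant

— Issue I —
Stage I.1 (complainant, the preponderance of the evidence, weight is at least 51): (a) net 92−41=51 ≥ 51 — meets; (b) net 73−21=52 ≥ 51 — meets.
  Stage I.1 is satisfied; the onus moves to the licensee.
Stage I.2 (licensee, a clear and cogent showing, weight is at least 77): (c) 79 ≥ 77 — meets.
  Stage I.2 is satisfied; the onus moves to the complainant.
Stage I.3 (complainant, a clear and cogent showing, weight is at least 77): (d) net 81−6=75 < 77 — fails; (e) net 83−10=73 < 77 — fails.
  Not every element is met, so the complainant fails to carry Stage I.3.
The analysis ends at Stage I.3; the licensee prevails on this issue.
— Issue II —
At Stage II.1 the complainant must meet a clear and cogent showing (weight is at least 80): on (f) the weight is 83 less the opposing 3 gives net 80, ≥ 80, so (f) meets the standard.
  Stage II.1 carried; the burden shifts to the licensee.
At Stage II.2 the licensee must meet the balance of probabilities (weight is at least 49): on (g) the weight is 52 less the opposing 4 gives net 48, < 49, so (g) does not meet the standard.
  Stage II.2 not carried; the licensee fails its burden.
So the complainant prevails on this issue.
Per-issue: Issue I → licensee; Issue II → complainant. The complainant must prevail on at least one issue; overall, the complainant prevails.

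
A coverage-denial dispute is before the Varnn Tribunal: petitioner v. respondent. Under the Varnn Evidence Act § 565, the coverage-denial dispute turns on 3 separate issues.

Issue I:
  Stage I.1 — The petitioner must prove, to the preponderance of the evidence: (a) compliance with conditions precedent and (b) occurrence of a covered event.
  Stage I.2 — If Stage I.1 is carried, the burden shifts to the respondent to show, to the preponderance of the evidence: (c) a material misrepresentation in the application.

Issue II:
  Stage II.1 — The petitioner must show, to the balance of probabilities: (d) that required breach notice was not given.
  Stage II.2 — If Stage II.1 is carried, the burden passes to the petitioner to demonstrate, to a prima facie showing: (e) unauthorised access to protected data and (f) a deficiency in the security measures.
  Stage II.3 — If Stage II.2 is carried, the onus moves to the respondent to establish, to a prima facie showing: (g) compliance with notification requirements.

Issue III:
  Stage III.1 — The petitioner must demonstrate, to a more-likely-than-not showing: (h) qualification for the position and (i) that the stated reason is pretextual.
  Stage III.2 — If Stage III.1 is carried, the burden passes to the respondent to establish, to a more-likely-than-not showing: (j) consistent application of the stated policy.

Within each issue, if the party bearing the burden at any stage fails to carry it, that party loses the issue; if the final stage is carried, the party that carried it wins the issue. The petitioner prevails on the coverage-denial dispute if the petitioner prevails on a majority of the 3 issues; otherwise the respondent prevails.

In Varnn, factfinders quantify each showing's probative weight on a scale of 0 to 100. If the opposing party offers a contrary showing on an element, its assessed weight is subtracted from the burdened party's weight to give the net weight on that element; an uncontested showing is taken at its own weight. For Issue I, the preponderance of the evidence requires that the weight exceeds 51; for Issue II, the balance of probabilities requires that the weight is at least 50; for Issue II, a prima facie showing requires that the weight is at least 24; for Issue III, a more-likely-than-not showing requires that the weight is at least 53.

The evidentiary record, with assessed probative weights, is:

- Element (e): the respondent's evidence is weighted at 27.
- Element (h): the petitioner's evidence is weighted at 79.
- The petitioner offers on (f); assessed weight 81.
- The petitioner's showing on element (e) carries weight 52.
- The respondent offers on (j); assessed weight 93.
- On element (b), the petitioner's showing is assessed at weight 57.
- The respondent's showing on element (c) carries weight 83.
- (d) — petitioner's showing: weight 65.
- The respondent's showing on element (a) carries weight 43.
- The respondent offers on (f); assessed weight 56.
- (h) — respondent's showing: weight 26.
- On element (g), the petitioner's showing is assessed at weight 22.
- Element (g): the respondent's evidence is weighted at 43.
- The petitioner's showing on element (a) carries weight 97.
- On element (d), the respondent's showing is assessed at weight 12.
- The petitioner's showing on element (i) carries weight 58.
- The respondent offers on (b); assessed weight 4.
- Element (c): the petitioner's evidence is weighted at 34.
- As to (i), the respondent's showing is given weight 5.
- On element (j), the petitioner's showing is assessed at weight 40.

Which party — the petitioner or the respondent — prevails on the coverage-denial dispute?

petitioner

— Issue I —
At Stage I.1 the petitioner must meet the preponderance of the evidence (weight exceeds 51): on (a) the weight is 97 less the opposing 43 gives net 54, > 51, so (a) meets the standard; on (b) the weight is 57 less the opposing 4 gives net 53, > 51, so (b) meets the standard.
  All elements met. The burden passes to the respondent.
At Stage I.2 the respondent must meet the preponderance of the evidence (weight exceeds 51): on (c) the weight is 83 less the opposing 34 gives net 49, ≤ 51, so (c) does not meet the standard.
  The respondent does not carry Stage I.2.
The petitioner prevails on this issue.
— Issue II —
Stage II.1 — burden on petitioner; standard: the balance of probabilities (weight is at least 50).
    (d): 65 − 12 = 53 ≥ 50 [met]
  Stage II.1 is satisfied; the petitioner continues to bear the burden.
Stage II.2 — burden on petitioner; standard: a prima facie showing (weight is at least 24).
    (e): 52 − 27 = 25 ≥ 24 [met]
    (f): 81 − 56 = 25 ≥ 24 [met]
  Stage II.2 carried; the burden shifts to the respondent.
Stage II.3 — burden on respondent; standard: a prima facie showing (weight is at least 24).
    (g): 43 − 22 = 21 < 24 [not met]
  The respondent does not carry Stage II.3.
So the petitioner prevails on this issue.
— Issue III —
Stage III.1 (petitioner, a more-likely-than-not showing, weight is at least 53): (h) net 79−26=53 ≥ 53 — meets; (i) net 58−5=53 ≥ 53 — meets.
  All elements met. The burden passes to the respondent.
Stage III.2 (respondent, a more-likely-than-not showing, weight is at least 53): (j) net 93−40=53 ≥ 53 — meets.
  All elements met at the final stage.
With every stage satisfied, the respondent prevails on this issue.
Per-issue: Issue I → petitioner; Issue II → petitioner; Issue III → respondent. The petitioner must prevail on a majority of issues; overall, the petitioner prevails.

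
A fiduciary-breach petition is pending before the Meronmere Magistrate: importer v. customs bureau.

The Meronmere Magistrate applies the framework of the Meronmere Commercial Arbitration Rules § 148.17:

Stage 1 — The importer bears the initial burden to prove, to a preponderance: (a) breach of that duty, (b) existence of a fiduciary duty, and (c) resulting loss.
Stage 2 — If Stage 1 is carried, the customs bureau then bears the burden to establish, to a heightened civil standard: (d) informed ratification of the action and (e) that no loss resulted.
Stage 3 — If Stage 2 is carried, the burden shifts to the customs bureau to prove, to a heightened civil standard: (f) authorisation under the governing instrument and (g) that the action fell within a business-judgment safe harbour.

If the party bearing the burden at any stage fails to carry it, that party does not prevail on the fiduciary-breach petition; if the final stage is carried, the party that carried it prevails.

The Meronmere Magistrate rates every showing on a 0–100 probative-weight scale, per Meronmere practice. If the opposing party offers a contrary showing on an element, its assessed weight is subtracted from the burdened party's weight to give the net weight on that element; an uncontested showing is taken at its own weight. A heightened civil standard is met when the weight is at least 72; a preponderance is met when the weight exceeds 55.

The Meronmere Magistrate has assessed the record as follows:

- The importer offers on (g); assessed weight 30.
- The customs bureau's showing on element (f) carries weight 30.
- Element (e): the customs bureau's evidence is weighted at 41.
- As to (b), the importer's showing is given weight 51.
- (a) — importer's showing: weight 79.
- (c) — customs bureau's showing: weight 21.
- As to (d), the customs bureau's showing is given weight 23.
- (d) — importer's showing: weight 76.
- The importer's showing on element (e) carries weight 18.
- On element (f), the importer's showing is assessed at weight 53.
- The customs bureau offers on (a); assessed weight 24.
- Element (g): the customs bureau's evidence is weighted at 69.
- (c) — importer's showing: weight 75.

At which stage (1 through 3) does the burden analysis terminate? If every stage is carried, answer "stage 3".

At Stage 1 the importer must meet a preponderance (weight exceeds 55): on (a) the weight is 79 less the opposing 24 gives net 55, which does not exceed 55, so (a) does not meet the standard; on (b) the weight is 51, which does not exceed 55, so (b) does not meet the standard; on (c) the weight is 75 less the opposing 21 gives net 54, ≤ 55, so (c) does not meet the standard.
  Not every element is met, so the importer fails to carry Stage 1.
The customs bureau prevails.

stage 1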